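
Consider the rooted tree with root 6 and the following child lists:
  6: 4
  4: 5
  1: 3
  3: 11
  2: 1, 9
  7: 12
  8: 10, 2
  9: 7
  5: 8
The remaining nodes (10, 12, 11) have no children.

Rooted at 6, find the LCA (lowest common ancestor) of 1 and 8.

Ancestors of 1 (toward the root): 1, 2, 8, 5, 4, 6.
Ancestors of 8: 8, 5, 4, 6.
The deepest node appearing in both lists is 8.

8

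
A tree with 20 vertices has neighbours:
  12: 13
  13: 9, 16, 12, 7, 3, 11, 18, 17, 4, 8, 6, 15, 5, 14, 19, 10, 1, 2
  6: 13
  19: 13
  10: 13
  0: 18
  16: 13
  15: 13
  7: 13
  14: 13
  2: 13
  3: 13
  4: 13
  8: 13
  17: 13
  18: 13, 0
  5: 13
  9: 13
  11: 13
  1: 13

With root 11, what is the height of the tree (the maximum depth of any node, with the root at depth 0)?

3

The longest root-to-leaf path is 11-13-18-0 (3 edges).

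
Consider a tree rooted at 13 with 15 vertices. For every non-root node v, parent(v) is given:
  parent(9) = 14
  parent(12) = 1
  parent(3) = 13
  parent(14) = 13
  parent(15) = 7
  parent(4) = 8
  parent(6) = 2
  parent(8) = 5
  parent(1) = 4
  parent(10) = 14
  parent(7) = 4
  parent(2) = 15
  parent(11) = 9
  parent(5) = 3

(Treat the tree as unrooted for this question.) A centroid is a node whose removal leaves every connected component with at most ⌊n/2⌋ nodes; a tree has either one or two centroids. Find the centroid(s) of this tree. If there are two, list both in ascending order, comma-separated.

Removing 8 splits the tree into components of sizes 7, 7; the largest is 7 ≤ ⌊15/2⌋ = 7.
No neighbour of 8 does as well, so 8 is the unique centroid.

8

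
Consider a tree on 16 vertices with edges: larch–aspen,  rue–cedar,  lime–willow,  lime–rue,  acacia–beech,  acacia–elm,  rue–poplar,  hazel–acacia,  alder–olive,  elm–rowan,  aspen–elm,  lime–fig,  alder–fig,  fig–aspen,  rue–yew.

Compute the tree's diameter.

A longest path is hazel-acacia-elm-aspen-fig-lime-rue-cedar, with 7 edges.

7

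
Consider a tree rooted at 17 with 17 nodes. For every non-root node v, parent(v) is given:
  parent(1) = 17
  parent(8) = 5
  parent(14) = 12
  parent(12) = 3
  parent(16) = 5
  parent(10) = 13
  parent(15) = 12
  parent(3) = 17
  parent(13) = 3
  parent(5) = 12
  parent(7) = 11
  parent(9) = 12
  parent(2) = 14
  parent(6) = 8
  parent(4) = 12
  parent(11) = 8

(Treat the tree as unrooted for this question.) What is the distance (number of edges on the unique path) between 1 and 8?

Walking from 1: 1–17–3–12–5–8. Length 5.

5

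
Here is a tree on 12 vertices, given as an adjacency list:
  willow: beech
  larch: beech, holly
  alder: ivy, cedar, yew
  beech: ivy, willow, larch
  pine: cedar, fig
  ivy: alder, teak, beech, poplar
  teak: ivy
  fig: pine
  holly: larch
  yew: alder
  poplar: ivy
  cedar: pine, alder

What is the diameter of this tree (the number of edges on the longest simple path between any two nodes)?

A longest path is fig–pine–cedar–alder–ivy–beech–larch–holly, with 7 edges.

7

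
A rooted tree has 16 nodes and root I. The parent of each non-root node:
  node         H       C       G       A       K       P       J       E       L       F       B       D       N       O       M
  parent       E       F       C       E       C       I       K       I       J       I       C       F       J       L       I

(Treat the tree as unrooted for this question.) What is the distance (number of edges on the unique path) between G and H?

G – C – F – I – E – H: 5 edges.

5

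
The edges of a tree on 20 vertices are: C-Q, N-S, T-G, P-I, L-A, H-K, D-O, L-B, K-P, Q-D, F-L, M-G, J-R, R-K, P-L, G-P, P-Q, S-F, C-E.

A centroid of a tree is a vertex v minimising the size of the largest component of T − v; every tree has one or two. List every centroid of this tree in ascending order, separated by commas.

P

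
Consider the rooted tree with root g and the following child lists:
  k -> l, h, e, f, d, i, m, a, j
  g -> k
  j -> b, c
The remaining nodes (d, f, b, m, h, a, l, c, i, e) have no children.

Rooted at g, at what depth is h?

Path from g to h: g → k → h, which has 2 edges.

2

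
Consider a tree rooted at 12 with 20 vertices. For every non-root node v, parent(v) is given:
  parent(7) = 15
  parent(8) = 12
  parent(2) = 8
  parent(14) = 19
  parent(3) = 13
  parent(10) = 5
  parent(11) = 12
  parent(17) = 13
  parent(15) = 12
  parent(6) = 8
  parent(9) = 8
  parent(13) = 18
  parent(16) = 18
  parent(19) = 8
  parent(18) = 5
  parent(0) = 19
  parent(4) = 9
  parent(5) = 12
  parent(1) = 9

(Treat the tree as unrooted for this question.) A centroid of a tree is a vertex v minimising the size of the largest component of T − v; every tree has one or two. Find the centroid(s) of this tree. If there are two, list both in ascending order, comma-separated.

If 12 is removed the pieces have sizes 9, 7, 2, 1, all ≤ ⌊20/2⌋ = 10.
No neighbour of 12 does as well, so 12 is the unique centroid.

12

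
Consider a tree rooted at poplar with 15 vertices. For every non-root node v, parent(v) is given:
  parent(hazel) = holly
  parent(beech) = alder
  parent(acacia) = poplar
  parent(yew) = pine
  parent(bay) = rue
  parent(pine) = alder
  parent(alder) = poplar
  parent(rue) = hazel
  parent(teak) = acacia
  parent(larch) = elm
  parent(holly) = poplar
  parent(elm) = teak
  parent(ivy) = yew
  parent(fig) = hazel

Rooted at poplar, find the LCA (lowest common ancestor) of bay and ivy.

poplar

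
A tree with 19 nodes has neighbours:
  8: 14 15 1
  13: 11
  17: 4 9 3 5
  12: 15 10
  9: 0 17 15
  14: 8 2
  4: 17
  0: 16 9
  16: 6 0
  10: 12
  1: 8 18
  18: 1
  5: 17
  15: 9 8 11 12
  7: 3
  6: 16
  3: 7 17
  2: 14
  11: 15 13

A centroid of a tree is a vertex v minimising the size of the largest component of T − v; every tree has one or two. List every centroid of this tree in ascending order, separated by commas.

15

Delete 15: the remaining components have sizes 9, 5, 2, 2. Max 9 ≤ 9, so 15 is a centroid.
Every other node leaves some component of size > 9, so the centroid is unique.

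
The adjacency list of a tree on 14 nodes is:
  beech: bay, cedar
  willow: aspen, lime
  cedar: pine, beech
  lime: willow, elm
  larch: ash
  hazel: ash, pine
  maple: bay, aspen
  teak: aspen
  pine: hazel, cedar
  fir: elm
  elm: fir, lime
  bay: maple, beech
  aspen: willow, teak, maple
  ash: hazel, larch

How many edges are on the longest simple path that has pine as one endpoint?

A farthest node from pine is fir.
The path pine – cedar – beech – bay – maple – aspen – willow – lime – elm – fir has 9 edges.

9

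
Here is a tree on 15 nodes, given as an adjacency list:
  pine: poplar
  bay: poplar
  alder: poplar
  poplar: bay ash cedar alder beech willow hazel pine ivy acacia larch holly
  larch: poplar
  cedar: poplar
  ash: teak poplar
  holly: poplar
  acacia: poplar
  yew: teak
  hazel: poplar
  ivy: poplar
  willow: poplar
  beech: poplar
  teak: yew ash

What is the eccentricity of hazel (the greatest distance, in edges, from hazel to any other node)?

4

A farthest node from hazel is yew.
The path hazel-poplar-ash-teak-yew has 4 edges.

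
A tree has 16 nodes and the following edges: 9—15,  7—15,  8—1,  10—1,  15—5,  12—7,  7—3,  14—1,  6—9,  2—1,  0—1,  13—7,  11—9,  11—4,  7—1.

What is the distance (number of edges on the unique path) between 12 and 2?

The path is 12–7–1–2, which has 3 edges.

3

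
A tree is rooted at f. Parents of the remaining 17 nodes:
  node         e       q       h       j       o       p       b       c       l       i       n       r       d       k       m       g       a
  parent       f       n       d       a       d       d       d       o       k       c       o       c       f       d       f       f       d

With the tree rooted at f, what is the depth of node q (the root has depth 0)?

4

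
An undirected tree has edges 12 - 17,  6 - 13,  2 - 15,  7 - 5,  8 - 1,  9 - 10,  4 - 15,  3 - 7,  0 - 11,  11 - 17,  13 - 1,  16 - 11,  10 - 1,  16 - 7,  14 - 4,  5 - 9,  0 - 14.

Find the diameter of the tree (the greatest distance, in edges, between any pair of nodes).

BFS from 2 reaches 6 last, at distance 13; BFS from 6 confirms no node is farther.
Path: 2 – 15 – 4 – 14 – 0 – 11 – 16 – 7 – 5 – 9 – 10 – 1 – 13 – 6.

13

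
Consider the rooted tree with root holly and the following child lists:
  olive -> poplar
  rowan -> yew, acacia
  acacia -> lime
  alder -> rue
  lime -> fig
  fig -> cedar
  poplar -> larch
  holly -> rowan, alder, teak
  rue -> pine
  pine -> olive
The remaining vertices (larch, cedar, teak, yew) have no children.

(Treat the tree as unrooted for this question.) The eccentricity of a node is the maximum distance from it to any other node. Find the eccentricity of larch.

11

The node farthest from larch is cedar, via larch–poplar–olive–pine–rue–alder–holly–rowan–acacia–lime–fig–cedar — 11 edges.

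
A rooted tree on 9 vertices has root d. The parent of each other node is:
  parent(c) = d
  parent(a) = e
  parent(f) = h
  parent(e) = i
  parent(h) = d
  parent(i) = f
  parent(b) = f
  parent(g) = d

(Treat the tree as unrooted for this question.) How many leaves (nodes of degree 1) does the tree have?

4

Exactly 4 nodes have a single neighbour: a, b, c, g.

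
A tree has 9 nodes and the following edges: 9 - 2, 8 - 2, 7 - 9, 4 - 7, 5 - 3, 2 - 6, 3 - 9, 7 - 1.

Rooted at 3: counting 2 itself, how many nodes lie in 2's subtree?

Descendants of 2 (including itself): 2, 8, 6. That's 3.

3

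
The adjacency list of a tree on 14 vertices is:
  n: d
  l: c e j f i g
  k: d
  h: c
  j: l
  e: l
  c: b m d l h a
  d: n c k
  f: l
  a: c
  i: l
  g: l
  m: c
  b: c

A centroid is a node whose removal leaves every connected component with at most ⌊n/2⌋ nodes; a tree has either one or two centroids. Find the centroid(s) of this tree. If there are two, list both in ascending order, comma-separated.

c

If c is removed the pieces have sizes 6, 3, 1, 1, 1, 1, all ≤ ⌊14/2⌋ = 7.
No neighbour of c does as well, so c is the unique centroid.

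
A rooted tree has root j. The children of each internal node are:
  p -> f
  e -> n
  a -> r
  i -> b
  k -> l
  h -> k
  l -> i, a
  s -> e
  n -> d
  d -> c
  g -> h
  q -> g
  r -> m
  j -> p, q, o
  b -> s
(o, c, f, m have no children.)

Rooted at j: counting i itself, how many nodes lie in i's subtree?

The subtree rooted at i contains: i, b, s, e, n, d, c — 7 nodes.

7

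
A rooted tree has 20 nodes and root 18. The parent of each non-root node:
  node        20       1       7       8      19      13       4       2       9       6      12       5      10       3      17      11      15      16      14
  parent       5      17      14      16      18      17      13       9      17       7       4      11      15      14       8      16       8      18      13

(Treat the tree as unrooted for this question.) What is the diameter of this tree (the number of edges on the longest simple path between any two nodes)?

A longest path is 20–5–11–16–8–17–13–14–7–6, with 9 edges.

9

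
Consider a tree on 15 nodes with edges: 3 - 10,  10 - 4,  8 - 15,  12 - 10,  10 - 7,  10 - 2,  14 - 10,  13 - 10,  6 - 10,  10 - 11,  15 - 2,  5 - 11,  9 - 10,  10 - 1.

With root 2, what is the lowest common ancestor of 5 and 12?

10

Ancestors of 5 (toward the root): 5, 11, 10, 2.
Ancestors of 12: 12, 10, 2.
The deepest node appearing in both lists is 10.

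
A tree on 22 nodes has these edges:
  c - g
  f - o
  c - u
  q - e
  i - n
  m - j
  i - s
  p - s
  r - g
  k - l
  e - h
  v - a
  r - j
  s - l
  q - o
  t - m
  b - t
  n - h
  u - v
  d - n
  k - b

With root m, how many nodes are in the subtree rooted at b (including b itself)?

Descendants of b (including itself): b, k, l, s, i, p, n, h, d, e, q, o, f. That's 13.

13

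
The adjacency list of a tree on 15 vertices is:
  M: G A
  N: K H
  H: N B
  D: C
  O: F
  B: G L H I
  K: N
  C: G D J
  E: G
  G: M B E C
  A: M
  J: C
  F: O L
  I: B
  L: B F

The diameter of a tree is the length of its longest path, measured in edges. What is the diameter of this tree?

BFS from O reaches A last, at distance 6; BFS from A confirms no node is farther.
Path: O-F-L-B-G-M-A.

6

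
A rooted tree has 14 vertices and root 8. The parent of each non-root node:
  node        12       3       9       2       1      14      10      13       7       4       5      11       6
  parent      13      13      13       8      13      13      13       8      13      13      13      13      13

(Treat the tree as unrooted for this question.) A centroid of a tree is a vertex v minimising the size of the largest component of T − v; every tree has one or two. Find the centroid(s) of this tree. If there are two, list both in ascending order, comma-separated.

If 13 is removed the pieces have sizes 2, 1, 1, 1, 1, 1, 1, 1, 1, 1, 1, 1, all ≤ ⌊14/2⌋ = 7.
No neighbour of 13 does as well, so 13 is the unique centroid.

13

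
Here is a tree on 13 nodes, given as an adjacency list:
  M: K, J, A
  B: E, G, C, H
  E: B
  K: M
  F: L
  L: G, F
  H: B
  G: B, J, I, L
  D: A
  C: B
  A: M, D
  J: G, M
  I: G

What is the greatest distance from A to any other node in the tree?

5

A farthest node from A is C (F, E, H also at distance 5).
The path A–M–J–G–B–C has 5 edges.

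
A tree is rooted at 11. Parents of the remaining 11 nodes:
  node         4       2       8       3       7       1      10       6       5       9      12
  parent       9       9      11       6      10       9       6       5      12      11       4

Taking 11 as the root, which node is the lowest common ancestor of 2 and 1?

9

Ancestors of 2 (toward the root): 2, 9, 11.
Ancestors of 1: 1, 9, 11.
The deepest node appearing in both lists is 9.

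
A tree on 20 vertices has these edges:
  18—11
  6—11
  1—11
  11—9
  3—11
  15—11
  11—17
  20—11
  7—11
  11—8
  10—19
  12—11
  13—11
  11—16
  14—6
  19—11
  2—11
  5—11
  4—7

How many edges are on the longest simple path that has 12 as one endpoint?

3

Distances from 12 peak at 3, attained at 14 (10, 4 also at distance 3).
12 – 11 – 6 – 14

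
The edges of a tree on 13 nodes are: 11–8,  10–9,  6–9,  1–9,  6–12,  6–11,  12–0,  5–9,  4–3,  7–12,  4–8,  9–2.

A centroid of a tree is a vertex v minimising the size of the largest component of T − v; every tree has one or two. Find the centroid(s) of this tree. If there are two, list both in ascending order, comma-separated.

6

Delete 6: the remaining components have sizes 5, 4, 3. Max 5 ≤ 6, so 6 is a centroid.
No neighbour of 6 does as well, so 6 is the unique centroid.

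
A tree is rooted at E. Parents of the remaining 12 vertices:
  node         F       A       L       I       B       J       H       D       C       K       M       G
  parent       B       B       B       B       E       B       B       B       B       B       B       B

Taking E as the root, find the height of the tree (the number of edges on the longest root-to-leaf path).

2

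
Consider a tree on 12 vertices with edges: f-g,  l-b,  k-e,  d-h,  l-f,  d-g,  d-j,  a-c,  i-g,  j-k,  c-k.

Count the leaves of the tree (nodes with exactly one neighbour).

Degree-1 nodes: a, b, e, h, i — 5 of them.

5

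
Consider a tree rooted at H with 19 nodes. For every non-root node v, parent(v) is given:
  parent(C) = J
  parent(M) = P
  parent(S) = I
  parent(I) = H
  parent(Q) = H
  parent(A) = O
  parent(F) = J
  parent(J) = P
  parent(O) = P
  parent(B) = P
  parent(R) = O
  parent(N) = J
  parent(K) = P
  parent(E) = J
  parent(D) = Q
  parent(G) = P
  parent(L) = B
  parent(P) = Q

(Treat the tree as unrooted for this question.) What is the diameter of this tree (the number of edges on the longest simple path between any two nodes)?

A longest path is S-I-H-Q-P-B-L, with 6 edges.

6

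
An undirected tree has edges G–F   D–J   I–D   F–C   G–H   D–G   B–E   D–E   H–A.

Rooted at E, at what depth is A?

4

Climbing from A to the root: A–H–G–D–E. That's 4 steps.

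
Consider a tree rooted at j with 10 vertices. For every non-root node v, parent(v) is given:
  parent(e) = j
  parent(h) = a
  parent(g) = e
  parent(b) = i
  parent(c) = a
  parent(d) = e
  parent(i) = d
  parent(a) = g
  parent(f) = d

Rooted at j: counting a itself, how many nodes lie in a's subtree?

3

a's subtree: {a, h, c}, size 3.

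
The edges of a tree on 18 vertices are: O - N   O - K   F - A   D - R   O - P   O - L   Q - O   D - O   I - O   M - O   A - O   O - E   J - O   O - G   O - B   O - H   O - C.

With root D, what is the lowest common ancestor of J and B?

O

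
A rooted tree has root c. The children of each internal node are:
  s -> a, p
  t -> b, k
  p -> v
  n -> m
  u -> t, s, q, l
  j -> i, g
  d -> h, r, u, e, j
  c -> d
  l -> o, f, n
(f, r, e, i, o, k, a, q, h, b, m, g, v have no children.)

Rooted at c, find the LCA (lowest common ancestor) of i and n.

d

i's ancestor chain is i, j, d, c and n's is n, l, u, d, c; they first meet at d.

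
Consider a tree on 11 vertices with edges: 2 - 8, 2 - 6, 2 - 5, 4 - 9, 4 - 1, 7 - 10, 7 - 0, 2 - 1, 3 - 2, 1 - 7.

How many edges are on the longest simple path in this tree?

Starting from 10, a farthest node is 3 at distance 4.
One longest path: 10-7-1-2-3.
So the diameter is 4.

4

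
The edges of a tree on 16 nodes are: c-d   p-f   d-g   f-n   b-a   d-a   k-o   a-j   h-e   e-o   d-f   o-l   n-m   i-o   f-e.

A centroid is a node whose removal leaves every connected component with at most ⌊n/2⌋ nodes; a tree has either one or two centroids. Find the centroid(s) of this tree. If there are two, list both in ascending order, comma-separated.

If f is removed the pieces have sizes 6, 6, 2, 1, all ≤ ⌊16/2⌋ = 8.
No neighbour of f does as well, so f is the unique centroid.

f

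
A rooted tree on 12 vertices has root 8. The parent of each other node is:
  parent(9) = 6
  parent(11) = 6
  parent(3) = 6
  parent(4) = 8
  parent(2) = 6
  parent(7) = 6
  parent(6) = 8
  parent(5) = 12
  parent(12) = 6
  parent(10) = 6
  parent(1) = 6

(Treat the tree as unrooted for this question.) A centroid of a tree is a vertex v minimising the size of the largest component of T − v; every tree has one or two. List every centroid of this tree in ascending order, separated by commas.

6

Delete 6: the remaining components have sizes 2, 2, 1, 1, 1, 1, 1, 1, 1. Max 2 ≤ 6, so 6 is a centroid.
Every other node leaves some component of size > 6, so the centroid is unique.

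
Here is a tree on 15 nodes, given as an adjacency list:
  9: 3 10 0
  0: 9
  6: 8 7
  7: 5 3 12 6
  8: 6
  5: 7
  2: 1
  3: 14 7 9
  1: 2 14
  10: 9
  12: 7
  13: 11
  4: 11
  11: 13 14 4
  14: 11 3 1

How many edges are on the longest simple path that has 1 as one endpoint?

5

A farthest node from 1 is 8.
The path 1 – 14 – 3 – 7 – 6 – 8 has 5 edges.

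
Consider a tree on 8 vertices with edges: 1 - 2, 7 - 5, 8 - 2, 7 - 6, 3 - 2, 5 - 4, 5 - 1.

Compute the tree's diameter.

BFS from 3 reaches 6 last, at distance 5; BFS from 6 confirms no node is farther.
Path: 3 – 2 – 1 – 5 – 7 – 6.

5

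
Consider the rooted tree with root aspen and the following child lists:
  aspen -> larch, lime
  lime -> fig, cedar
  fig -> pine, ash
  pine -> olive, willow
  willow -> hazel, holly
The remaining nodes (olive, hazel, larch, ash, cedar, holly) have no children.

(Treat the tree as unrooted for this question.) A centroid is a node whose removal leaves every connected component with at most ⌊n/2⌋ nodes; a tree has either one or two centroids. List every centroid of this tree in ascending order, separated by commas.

fig

If fig is removed the pieces have sizes 5, 4, 1, all ≤ ⌊11/2⌋ = 5.
Every other node leaves some component of size > 5, so the centroid is unique.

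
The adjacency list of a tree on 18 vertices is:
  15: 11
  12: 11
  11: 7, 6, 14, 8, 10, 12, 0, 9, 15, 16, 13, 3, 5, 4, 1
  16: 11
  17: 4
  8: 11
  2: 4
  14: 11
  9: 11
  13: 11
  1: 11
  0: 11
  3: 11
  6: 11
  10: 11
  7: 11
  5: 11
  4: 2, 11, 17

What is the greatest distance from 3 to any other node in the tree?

A farthest node from 3 is 17 (2 also at distance 3).
The path 3 – 11 – 4 – 17 has 3 edges.

3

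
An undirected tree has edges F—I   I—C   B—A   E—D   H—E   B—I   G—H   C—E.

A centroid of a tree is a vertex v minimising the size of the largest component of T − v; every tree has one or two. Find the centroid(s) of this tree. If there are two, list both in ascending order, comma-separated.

C

Delete C: the remaining components have sizes 4, 4. Max 4 ≤ 4, so C is a centroid.
Every other node leaves some component of size > 4, so the centroid is unique.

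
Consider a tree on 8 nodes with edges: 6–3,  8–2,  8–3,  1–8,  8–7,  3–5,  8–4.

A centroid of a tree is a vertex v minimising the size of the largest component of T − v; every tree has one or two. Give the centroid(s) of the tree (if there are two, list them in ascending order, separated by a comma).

Delete 8: the remaining components have sizes 3, 1, 1, 1, 1. Max 3 ≤ 4, so 8 is a centroid.
No neighbour of 8 does as well, so 8 is the unique centroid.

8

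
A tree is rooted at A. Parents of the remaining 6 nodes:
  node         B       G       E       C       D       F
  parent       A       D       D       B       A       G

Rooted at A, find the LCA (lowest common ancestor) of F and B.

Ancestors of F (toward the root): F, G, D, A.
Ancestors of B: B, A.
The deepest node appearing in both lists is A.

A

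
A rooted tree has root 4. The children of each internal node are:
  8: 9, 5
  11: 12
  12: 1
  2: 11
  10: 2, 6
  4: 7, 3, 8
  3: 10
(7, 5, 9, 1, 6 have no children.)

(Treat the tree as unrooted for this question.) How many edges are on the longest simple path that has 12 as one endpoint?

7

Distances from 12 peak at 7, attained at 5 (9 also at distance 7).
12 – 11 – 2 – 10 – 3 – 4 – 8 – 5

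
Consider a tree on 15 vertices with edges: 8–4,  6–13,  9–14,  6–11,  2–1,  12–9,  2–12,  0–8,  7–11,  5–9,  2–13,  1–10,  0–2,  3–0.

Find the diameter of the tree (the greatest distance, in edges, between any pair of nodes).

7

Starting from 14, a farthest node is 7 at distance 7.
One longest path: 14 – 9 – 12 – 2 – 13 – 6 – 11 – 7.
So the diameter is 7.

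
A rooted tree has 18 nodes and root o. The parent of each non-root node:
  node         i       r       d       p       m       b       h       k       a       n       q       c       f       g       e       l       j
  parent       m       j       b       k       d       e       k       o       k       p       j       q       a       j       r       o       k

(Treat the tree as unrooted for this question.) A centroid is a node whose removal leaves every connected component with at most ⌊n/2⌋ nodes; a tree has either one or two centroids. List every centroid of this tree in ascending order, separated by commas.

Removing j splits the tree into components of sizes 8, 6, 2, 1; the largest is 8 ≤ ⌊18/2⌋ = 9.
No neighbour of j does as well, so j is the unique centroid.

j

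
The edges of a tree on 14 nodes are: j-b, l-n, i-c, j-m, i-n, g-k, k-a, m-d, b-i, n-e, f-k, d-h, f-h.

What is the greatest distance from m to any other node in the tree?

Distances from m peak at 5, attained at a (g, l, e also at distance 5).
m-d-h-f-k-a

5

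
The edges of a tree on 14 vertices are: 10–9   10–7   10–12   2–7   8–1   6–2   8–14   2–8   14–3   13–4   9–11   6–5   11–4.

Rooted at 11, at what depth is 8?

5

Path from 11 to 8: 11–9–10–7–2–8, which has 5 edges.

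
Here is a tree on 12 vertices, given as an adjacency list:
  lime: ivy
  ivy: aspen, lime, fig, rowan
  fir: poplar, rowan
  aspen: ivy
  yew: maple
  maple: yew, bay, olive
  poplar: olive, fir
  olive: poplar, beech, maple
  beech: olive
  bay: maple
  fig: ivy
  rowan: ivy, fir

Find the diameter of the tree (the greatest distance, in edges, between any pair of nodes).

A longest path is yew - maple - olive - poplar - fir - rowan - ivy - fig, with 7 edges.

7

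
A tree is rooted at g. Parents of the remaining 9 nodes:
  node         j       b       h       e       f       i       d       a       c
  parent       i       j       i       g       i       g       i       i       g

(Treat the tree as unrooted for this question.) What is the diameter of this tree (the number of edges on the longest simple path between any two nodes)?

4

Starting from c, a farthest node is b at distance 4.
One longest path: c – g – i – j – b.
So the diameter is 4.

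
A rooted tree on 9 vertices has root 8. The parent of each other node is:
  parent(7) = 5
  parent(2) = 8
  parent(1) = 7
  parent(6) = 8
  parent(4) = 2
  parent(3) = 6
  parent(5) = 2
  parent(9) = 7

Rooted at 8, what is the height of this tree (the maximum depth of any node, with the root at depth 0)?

A deepest node is 9, reached by 8-2-5-7-9.
That path has 4 edges, so the height is 4.

4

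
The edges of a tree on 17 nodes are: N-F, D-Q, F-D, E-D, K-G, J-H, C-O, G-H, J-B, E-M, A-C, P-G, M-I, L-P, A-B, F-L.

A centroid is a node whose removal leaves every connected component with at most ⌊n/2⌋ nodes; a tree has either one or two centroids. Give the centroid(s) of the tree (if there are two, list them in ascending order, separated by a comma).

If P is removed the pieces have sizes 8, 8, all ≤ ⌊17/2⌋ = 8.
Every other node leaves some component of size > 8, so the centroid is unique.

P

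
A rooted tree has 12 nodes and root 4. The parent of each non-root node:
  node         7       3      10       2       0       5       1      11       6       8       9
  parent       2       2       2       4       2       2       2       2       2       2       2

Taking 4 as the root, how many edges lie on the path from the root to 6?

2

4 → 2 → 6 — 2 edges.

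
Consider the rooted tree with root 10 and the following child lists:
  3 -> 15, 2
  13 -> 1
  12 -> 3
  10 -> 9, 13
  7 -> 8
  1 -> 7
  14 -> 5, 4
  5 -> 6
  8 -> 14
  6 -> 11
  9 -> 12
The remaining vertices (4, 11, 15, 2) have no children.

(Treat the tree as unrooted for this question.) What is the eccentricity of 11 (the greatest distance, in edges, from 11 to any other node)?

Distances from 11 peak at 12, attained at 15 (2 also at distance 12).
11 – 6 – 5 – 14 – 8 – 7 – 1 – 13 – 10 – 9 – 12 – 3 – 15

12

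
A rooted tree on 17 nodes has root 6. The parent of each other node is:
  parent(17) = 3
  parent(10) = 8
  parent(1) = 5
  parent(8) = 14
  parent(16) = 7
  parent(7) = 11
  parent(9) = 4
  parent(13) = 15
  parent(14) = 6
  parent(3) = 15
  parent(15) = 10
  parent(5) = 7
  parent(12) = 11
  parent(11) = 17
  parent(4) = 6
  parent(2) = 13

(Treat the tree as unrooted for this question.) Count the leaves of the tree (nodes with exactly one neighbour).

5

Degree-1 nodes: 1, 2, 9, 12, 16 — 5 of them.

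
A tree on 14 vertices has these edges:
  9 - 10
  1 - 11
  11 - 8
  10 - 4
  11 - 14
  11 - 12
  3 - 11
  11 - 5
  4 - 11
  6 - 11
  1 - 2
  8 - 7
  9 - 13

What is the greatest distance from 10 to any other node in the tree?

4

The node farthest from 10 is 7 (2 also at distance 4), via 10–4–11–8–7 — 4 edges.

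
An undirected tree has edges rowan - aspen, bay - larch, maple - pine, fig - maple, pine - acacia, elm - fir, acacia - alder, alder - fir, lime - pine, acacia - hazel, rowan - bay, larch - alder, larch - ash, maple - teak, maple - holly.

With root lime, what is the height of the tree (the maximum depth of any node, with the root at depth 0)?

aspen sits deepest: lime → pine → acacia → alder → larch → bay → rowan → aspen — 7 edges from the root.

7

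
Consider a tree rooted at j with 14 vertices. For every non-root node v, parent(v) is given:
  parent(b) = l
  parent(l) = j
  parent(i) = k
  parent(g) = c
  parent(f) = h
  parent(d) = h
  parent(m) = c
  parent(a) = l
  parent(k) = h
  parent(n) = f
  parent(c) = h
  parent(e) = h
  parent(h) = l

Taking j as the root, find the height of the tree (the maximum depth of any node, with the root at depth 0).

4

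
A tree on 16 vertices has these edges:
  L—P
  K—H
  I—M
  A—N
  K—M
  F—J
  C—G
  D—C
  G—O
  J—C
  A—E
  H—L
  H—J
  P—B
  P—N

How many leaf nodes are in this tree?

6

Exactly 6 nodes have a single neighbour: B, D, E, F, I, O.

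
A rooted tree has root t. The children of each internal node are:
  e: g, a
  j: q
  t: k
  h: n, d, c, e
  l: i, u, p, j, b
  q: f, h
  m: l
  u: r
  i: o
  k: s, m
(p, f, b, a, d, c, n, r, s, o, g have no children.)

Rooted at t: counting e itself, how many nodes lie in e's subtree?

Descendants of e (including itself): e, g, a. That's 3.

3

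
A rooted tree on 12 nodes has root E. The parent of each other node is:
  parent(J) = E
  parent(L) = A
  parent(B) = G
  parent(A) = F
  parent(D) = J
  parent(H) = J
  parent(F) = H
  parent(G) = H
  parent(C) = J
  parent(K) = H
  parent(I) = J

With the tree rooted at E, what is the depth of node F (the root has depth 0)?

3

Path from E to F: E–J–H–F, which has 3 edges.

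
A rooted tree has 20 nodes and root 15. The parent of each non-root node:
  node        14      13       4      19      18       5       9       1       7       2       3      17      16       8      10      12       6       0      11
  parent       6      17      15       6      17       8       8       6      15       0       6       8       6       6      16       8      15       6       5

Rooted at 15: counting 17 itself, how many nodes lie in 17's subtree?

3

Descendants of 17 (including itself): 17, 18, 13. That's 3.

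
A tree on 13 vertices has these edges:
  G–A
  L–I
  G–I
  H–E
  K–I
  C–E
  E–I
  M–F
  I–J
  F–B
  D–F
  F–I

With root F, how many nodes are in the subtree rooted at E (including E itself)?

3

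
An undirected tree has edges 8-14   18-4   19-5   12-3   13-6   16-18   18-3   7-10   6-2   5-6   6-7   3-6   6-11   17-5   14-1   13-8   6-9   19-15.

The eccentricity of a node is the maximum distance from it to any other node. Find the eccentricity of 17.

Distances from 17 peak at 6, attained at 1.
17-5-6-13-8-14-1

6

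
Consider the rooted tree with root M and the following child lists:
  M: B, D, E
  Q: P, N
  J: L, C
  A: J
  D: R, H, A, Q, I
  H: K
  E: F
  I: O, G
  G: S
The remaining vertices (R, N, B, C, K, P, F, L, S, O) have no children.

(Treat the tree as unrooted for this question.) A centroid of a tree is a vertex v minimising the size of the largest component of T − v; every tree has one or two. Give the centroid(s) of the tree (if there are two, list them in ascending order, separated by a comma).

Removing D splits the tree into components of sizes 4, 4, 4, 3, 2, 1; the largest is 4 ≤ ⌊19/2⌋ = 9.
No neighbour of D does as well, so D is the unique centroid.

D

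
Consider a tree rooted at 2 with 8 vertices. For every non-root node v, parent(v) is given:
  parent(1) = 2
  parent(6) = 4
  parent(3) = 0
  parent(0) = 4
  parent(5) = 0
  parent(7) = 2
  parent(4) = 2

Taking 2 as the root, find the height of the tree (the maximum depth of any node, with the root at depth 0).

3

3 sits deepest: 2 – 4 – 0 – 3 — 3 edges from the root.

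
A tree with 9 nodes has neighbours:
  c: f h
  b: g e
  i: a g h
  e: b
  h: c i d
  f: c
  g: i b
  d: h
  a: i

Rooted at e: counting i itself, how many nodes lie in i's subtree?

The subtree rooted at i contains: i, h, a, c, d, f — 6 nodes.

6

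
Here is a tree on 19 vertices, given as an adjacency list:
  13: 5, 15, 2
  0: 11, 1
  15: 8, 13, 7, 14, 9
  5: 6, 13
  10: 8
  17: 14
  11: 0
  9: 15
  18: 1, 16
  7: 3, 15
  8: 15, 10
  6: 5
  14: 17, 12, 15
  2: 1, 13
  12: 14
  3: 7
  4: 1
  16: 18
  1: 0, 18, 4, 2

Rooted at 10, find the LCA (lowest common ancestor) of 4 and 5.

Ancestors of 4 (toward the root): 4, 1, 2, 13, 15, 8, 10.
Ancestors of 5: 5, 13, 15, 8, 10.
The deepest node appearing in both lists is 13.

13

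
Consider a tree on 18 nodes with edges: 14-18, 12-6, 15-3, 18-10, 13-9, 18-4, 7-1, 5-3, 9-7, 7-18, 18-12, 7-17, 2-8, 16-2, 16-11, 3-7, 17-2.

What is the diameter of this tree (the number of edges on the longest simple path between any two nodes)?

7

Starting from 6, a farthest node is 11 at distance 7.
One longest path: 6-12-18-7-17-2-16-11.
So the diameter is 7.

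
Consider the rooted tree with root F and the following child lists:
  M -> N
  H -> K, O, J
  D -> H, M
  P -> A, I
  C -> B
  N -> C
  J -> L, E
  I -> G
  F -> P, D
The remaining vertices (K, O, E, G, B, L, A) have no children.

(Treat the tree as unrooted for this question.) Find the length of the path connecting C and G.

7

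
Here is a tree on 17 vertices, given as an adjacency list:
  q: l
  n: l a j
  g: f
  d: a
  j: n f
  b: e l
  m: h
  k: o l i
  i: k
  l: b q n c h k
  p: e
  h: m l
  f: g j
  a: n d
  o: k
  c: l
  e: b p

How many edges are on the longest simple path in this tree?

7

Starting from g, a farthest node is p at distance 7.
One longest path: g – f – j – n – l – b – e – p.
So the diameter is 7.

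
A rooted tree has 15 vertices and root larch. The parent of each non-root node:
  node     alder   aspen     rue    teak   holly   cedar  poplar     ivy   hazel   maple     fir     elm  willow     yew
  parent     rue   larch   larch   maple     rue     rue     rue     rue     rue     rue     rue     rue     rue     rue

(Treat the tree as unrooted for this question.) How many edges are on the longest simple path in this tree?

4

BFS from aspen reaches teak last, at distance 4; BFS from teak confirms no node is farther.
Path: aspen - larch - rue - maple - teak.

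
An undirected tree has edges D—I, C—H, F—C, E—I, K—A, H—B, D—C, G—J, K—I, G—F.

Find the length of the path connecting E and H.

4

The path is E–I–D–C–H, which has 4 edges.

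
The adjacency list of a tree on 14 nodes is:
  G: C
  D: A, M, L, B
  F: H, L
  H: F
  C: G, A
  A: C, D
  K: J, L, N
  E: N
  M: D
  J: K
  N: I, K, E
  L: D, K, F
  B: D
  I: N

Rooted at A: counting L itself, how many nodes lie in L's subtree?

The subtree rooted at L contains: L, K, F, J, N, H, E, I — 8 nodes.

8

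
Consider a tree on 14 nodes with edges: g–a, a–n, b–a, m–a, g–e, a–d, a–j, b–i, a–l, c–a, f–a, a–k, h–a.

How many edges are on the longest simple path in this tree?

4

A longest path is e-g-a-b-i, with 4 edges.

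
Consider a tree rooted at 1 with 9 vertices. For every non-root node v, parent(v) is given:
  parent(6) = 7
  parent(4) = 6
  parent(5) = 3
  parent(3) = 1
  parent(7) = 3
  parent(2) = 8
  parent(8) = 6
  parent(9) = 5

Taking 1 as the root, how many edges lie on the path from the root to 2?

Climbing from 2 to the root: 2–8–6–7–3–1. That's 5 steps.

5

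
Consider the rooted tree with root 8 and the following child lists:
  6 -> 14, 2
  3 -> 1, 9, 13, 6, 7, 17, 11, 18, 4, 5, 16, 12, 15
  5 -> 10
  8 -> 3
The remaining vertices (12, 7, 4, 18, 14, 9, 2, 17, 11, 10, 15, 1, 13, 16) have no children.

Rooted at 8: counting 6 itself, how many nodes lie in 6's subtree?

6's subtree: {6, 2, 14}, size 3.

3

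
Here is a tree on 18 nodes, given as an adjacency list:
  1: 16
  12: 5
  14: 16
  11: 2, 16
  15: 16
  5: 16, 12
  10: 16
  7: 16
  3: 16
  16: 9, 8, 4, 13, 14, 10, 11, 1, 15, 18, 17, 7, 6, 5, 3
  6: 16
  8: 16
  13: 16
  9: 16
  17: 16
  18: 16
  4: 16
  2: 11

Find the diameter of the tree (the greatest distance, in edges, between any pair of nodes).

BFS from 2 reaches 12 last, at distance 4; BFS from 12 confirms no node is farther.
Path: 2 – 11 – 16 – 5 – 12.

4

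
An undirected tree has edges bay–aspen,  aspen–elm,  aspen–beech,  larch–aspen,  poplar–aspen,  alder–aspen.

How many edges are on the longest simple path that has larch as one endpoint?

2

A farthest node from larch is poplar (beech, elm, alder, bay also at distance 2).
The path larch–aspen–poplar has 2 edges.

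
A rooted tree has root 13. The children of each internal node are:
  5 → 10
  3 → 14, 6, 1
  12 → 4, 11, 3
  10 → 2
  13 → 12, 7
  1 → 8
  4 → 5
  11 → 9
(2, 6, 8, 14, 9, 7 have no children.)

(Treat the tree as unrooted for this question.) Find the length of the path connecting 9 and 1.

Walking from 9: 9 – 11 – 12 – 3 – 1. Length 4.

4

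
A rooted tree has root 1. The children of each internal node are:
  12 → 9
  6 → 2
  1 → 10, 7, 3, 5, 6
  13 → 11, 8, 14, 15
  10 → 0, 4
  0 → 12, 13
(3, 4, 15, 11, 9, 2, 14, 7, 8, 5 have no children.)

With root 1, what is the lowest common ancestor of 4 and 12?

10

Ancestors of 4 (toward the root): 4, 10, 1.
Ancestors of 12: 12, 0, 10, 1.
The deepest node appearing in both lists is 10.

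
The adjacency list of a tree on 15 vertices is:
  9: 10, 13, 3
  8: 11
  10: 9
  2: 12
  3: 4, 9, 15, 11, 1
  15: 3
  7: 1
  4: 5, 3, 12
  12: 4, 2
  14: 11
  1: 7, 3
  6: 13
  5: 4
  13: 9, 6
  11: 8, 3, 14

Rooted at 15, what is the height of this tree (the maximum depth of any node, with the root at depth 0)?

A deepest node is 6, reached by 15–3–9–13–6.
That path has 4 edges, so the height is 4.

4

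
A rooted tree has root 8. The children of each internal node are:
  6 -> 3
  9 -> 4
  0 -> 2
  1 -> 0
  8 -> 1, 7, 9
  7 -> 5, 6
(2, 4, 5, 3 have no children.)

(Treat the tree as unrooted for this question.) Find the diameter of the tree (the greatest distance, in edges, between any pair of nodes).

Starting from 3, a farthest node is 2 at distance 6.
One longest path: 3 – 6 – 7 – 8 – 1 – 0 – 2.
So the diameter is 6.

6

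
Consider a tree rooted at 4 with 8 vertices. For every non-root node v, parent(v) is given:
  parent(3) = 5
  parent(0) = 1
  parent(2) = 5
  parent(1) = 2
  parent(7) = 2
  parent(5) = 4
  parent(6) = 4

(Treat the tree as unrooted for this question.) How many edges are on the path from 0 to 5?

3

0 – 1 – 2 – 5: 3 edges.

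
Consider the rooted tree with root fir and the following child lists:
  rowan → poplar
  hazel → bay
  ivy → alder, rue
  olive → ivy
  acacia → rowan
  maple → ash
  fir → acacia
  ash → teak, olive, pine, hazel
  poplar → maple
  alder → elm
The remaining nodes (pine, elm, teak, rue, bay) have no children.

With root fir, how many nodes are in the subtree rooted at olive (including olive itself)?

5

olive's subtree: {olive, ivy, alder, rue, elm}, size 5.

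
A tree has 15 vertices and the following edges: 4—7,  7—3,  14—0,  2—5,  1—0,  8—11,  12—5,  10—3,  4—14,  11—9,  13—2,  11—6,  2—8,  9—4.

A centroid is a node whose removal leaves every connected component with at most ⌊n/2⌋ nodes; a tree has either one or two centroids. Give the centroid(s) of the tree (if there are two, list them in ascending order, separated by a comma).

9

Delete 9: the remaining components have sizes 7, 7. Max 7 ≤ 7, so 9 is a centroid.
Every other node leaves some component of size > 7, so the centroid is unique.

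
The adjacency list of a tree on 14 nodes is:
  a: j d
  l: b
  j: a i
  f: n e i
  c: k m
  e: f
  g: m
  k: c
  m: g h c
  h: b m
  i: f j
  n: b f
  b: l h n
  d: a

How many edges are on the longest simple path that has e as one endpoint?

7

Distances from e peak at 7, attained at k.
e–f–n–b–h–m–c–k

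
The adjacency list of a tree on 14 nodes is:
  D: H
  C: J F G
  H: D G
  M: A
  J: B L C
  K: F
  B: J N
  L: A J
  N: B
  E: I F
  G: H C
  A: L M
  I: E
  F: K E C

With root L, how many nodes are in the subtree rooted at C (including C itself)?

8

C's subtree: {C, F, G, K, E, H, I, D}, size 8.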